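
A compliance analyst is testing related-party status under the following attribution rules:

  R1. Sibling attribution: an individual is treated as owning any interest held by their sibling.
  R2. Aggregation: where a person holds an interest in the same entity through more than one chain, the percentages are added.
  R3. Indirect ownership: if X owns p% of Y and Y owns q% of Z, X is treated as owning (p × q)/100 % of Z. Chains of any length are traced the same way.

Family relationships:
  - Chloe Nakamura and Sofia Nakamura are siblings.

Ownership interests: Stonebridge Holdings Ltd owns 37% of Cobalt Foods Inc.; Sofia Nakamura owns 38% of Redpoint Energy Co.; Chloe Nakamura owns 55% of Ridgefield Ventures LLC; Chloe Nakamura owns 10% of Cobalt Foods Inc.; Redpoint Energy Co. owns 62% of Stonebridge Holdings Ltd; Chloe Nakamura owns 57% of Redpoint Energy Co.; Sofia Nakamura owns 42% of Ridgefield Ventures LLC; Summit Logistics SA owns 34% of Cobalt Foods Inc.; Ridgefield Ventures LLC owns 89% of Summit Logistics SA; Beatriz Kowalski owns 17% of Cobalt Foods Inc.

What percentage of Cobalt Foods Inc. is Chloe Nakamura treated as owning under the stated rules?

61.1452%

By sibling attribution (R1), Chloe Nakamura is treated as also owning Sofia Nakamura's interest in Redpoint Energy Co, giving 57% + 38% = 95%.
By sibling attribution (R1), Chloe Nakamura is treated as also owning Sofia Nakamura's interest in Ridgefield Ventures LLC, giving 55% + 42% = 97%.
Chain via Redpoint Energy Co. → Stonebridge Holdings Ltd (R3): 95% × 62% × 37% = 21.793% of Cobalt Foods Inc.
Chain via Ridgefield Ventures LLC → Summit Logistics SA (R3): 97% × 89% × 34% = 29.3522% of Cobalt Foods Inc.
Direct interest in Cobalt Foods Inc: 10%.
Aggregating (R2): 21.793% + 29.3522% + 10% = 61.1452%.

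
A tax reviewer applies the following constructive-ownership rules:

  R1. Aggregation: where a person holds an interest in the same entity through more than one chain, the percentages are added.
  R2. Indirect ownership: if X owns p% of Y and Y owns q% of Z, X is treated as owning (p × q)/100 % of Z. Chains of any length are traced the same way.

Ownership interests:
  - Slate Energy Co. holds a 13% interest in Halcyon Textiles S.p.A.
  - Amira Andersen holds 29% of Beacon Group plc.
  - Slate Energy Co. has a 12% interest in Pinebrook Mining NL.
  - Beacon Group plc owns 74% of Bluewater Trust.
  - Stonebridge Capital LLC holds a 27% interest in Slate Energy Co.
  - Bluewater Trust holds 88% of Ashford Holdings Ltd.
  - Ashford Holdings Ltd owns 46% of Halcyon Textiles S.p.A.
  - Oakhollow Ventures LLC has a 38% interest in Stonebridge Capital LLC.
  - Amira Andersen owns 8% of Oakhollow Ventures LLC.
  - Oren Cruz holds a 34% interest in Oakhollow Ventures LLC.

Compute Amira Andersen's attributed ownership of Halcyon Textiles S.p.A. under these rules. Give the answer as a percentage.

8.793712%

Chain via Oakhollow Ventures LLC → Stonebridge Capital LLC → Slate Energy Co. (R2): 8% × 38% × 27% × 13% = 0.106704% of Halcyon Textiles S.p.A.
Chain via Beacon Group plc → Bluewater Trust → Ashford Holdings Ltd (R2): 29% × 74% × 88% × 46% = 8.687008% of Halcyon Textiles S.p.A.
Aggregating (R1): 0.106704% + 8.687008% = 8.793712%.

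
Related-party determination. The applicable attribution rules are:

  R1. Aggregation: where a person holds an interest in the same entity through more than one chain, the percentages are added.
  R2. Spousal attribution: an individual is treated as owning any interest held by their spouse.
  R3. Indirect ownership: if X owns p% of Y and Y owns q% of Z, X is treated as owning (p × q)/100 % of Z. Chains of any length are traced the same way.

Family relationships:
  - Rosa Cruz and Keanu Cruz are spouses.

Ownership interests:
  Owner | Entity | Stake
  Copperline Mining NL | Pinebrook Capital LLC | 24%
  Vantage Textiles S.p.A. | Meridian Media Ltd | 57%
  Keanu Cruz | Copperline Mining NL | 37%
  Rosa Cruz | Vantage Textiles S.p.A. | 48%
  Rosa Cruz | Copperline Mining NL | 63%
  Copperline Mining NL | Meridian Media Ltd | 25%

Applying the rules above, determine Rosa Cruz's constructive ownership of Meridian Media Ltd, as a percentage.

52.36%

By spousal attribution (R2), Rosa Cruz is treated as also owning Keanu Cruz's interest in Copperline Mining NL, giving 63% + 37% = 100%.
Chain via Vantage Textiles S.p.A. (R3): 48% × 57% = 27.36% of Meridian Media Ltd.
Chain via Copperline Mining NL (R3): 100% × 25% = 25% of Meridian Media Ltd.
Aggregating (R1): 27.36% + 25% = 52.36%.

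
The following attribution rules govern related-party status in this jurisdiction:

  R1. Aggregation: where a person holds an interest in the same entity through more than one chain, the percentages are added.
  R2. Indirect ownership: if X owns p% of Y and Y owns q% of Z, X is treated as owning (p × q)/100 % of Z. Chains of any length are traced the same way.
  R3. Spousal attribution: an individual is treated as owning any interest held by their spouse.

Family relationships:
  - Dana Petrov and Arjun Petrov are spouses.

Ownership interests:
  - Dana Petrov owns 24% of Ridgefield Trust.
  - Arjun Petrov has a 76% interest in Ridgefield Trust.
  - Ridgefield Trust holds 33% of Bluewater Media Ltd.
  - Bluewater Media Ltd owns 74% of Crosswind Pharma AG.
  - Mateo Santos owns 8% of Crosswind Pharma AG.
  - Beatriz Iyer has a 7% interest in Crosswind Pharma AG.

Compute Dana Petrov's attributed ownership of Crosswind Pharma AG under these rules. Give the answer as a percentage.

24.42%

By spousal attribution (R3), Dana Petrov is treated as also owning Arjun Petrov's interest in Ridgefield Trust, giving 24% + 76% = 100%.
Chain via Ridgefield Trust → Bluewater Media Ltd (R2): 100% × 33% × 74% = 24.42% of Crosswind Pharma AG.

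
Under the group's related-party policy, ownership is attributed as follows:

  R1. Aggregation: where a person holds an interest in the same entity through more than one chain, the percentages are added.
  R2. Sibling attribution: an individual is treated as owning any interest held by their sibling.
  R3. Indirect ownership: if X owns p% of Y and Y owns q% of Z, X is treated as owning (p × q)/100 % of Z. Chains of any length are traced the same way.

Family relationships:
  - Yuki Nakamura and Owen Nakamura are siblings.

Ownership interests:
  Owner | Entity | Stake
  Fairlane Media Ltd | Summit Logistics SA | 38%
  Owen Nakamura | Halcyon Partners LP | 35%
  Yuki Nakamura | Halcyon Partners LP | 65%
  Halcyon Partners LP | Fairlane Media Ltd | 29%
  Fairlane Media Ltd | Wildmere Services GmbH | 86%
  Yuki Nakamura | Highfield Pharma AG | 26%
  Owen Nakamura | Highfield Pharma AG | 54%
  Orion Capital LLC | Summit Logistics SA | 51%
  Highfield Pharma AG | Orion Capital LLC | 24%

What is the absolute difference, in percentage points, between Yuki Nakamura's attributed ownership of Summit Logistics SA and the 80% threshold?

By sibling attribution (R2), Yuki Nakamura is treated as also owning Owen Nakamura's interest in Halcyon Partners LP, giving 65% + 35% = 100%.
By sibling attribution (R2), Yuki Nakamura is treated as also owning Owen Nakamura's interest in Highfield Pharma AG, giving 26% + 54% = 80%.
Chain via Halcyon Partners LP → Fairlane Media Ltd (R3): 100% × 29% × 38% = 11.02% of Summit Logistics SA.
Chain via Highfield Pharma AG → Orion Capital LLC (R3): 80% × 24% × 51% = 9.792% of Summit Logistics SA.
Aggregating (R1): 11.02% + 9.792% = 20.812%.
20.812% falls short of the 80% threshold by 59.188 percentage points.

59.188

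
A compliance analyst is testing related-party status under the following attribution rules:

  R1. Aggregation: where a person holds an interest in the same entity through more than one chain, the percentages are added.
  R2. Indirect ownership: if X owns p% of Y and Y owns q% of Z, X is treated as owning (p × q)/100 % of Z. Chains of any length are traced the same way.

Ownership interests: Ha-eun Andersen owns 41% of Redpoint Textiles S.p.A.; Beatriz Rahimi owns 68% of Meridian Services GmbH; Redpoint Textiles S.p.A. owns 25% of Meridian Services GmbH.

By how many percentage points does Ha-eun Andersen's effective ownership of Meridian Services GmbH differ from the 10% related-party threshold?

0.25

Chain via Redpoint Textiles S.p.A. (R2): 41% × 25% = 10.25% of Meridian Services GmbH.
10.25% exceeds the 10% threshold by 0.25 percentage points.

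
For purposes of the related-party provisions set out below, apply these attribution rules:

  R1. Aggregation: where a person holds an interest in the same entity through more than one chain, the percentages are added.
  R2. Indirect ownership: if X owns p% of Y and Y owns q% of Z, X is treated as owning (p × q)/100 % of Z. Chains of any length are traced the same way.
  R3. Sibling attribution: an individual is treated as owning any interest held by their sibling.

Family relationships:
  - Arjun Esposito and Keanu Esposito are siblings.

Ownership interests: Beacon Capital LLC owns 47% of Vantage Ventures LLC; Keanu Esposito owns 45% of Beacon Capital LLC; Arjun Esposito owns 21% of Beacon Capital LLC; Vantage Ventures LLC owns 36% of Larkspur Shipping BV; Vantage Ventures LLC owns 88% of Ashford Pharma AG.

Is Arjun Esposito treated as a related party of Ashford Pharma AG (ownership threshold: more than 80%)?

No

By sibling attribution (R3), Arjun Esposito is treated as also owning Keanu Esposito's interest in Beacon Capital LLC, giving 21% + 45% = 66%.
Chain via Beacon Capital LLC → Vantage Ventures LLC (R2): 66% × 47% × 88% = 27.2976% of Ashford Pharma AG.
27.2976% does not exceed the 80% threshold, so Arjun is not a related party to Ashford Pharma AG.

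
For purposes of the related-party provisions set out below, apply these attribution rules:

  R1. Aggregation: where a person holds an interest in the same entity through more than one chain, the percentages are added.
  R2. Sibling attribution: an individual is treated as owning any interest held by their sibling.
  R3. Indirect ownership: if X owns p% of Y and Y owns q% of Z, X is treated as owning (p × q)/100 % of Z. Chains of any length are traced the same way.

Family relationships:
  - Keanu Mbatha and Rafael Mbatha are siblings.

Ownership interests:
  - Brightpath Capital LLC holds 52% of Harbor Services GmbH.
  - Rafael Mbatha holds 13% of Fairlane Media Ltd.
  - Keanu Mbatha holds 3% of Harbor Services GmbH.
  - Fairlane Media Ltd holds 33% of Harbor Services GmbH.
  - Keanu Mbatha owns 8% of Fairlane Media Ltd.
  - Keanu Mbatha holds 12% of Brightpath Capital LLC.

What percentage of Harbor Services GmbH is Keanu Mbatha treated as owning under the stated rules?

By sibling attribution (R2), Keanu Mbatha is treated as also owning Rafael Mbatha's interest in Fairlane Media Ltd, giving 8% + 13% = 21%.
Chain via Fairlane Media Ltd (R3): 21% × 33% = 6.93% of Harbor Services GmbH.
Chain via Brightpath Capital LLC (R3): 12% × 52% = 6.24% of Harbor Services GmbH.
Direct interest in Harbor Services GmbH: 3%.
Aggregating (R1): 6.93% + 6.24% + 3% = 16.17%.

16.17%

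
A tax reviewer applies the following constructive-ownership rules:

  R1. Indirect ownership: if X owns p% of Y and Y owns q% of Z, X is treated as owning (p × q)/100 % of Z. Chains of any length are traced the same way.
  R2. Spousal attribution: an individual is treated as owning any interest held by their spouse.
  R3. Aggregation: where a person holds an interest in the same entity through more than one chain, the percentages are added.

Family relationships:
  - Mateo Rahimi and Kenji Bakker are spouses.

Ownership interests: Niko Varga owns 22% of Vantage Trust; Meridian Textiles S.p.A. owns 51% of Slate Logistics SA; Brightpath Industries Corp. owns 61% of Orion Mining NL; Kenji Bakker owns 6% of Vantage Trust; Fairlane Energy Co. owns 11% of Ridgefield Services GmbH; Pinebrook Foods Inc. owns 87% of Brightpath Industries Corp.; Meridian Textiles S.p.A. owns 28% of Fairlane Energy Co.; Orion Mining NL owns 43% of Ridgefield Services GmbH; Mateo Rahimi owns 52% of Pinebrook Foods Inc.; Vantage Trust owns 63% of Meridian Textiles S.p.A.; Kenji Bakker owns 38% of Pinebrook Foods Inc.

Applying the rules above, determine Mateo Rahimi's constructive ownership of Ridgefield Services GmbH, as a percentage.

20.654514%

By spousal attribution (R2), Mateo Rahimi is treated as also owning Kenji Bakker's interest in Pinebrook Foods Inc, giving 52% + 38% = 90%.
By spousal attribution (R2), Mateo Rahimi is treated as owning Kenji Bakker's 6% interest in Vantage Trust.
Chain via Pinebrook Foods Inc. → Brightpath Industries Corp. → Orion Mining NL (R1): 90% × 87% × 61% × 43% = 20.53809% of Ridgefield Services GmbH.
Chain via Vantage Trust → Meridian Textiles S.p.A. → Fairlane Energy Co. (R1): 6% × 63% × 28% × 11% = 0.116424% of Ridgefield Services GmbH.
Aggregating (R3): 20.53809% + 0.116424% = 20.654514%.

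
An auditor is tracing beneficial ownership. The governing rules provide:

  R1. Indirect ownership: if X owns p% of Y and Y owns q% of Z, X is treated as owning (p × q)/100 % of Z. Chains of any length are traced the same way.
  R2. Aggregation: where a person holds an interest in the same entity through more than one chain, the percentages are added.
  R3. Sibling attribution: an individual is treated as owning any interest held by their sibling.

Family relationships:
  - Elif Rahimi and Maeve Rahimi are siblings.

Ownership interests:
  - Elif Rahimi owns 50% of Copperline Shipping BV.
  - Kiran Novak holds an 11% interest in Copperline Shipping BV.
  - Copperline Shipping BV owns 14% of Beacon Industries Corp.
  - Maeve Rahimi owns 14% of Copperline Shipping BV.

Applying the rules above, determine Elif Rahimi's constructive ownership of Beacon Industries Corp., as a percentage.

8.96%

By sibling attribution (R3), Elif Rahimi is treated as also owning Maeve Rahimi's interest in Copperline Shipping BV, giving 50% + 14% = 64%.
Chain via Copperline Shipping BV (R1): 64% × 14% = 8.96% of Beacon Industries Corp.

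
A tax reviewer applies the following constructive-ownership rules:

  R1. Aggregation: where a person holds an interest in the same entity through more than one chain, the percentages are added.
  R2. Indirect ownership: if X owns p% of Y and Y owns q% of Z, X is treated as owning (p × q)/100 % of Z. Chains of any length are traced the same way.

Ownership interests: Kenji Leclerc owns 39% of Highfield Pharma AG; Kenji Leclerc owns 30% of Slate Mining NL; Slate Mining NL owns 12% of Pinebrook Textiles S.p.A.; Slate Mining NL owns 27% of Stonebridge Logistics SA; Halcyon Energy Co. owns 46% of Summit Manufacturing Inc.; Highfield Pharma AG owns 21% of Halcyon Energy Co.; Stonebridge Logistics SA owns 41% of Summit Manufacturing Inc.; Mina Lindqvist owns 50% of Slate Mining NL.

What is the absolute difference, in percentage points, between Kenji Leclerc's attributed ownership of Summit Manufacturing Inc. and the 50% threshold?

Chain via Slate Mining NL → Stonebridge Logistics SA (R2): 30% × 27% × 41% = 3.321% of Summit Manufacturing Inc.
Chain via Highfield Pharma AG → Halcyon Energy Co. (R2): 39% × 21% × 46% = 3.7674% of Summit Manufacturing Inc.
Aggregating (R1): 3.321% + 3.7674% = 7.0884%.
7.0884% falls short of the 50% threshold by 42.9116 percentage points.

42.9116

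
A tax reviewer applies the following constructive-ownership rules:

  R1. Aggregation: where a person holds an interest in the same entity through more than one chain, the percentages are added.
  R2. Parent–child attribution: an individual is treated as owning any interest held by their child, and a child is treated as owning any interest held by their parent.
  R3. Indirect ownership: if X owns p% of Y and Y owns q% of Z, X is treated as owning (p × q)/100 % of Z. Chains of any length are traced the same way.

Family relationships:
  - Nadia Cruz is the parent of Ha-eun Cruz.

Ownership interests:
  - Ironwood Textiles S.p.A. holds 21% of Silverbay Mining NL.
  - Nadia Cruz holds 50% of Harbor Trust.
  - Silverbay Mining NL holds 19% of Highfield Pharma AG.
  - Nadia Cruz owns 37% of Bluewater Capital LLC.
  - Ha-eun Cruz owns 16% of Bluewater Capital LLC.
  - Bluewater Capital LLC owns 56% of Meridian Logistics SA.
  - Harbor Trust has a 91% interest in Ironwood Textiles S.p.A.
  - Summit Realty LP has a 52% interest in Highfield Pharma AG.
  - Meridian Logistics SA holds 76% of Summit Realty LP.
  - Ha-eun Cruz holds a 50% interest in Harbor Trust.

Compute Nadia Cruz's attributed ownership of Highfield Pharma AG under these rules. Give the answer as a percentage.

By parent–child attribution (R2), Nadia Cruz is treated as also owning Ha-eun Cruz's interest in Harbor Trust, giving 50% + 50% = 100%.
By parent–child attribution (R2), Nadia Cruz is treated as also owning Ha-eun Cruz's interest in Bluewater Capital LLC, giving 37% + 16% = 53%.
Chain via Harbor Trust → Ironwood Textiles S.p.A. → Silverbay Mining NL (R3): 100% × 91% × 21% × 19% = 3.6309% of Highfield Pharma AG.
Chain via Bluewater Capital LLC → Meridian Logistics SA → Summit Realty LP (R3): 53% × 56% × 76% × 52% = 11.729536% of Highfield Pharma AG.
Aggregating (R1): 3.6309% + 11.729536% = 15.360436%.

15.360436%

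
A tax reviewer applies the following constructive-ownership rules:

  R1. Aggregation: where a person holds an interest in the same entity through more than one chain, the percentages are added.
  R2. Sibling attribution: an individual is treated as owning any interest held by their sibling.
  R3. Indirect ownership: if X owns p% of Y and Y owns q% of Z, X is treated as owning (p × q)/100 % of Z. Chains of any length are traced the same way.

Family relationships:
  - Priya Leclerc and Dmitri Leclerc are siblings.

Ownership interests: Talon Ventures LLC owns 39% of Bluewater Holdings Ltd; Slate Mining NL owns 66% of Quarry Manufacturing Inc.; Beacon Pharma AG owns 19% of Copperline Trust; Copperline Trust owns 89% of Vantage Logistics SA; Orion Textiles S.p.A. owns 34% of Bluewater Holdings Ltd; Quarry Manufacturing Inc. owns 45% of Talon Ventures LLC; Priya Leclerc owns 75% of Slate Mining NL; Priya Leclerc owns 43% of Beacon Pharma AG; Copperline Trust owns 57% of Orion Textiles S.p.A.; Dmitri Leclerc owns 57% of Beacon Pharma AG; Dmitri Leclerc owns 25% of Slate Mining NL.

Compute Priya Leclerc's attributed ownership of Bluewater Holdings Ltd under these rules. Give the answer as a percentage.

By sibling attribution (R2), Priya Leclerc is treated as also owning Dmitri Leclerc's interest in Beacon Pharma AG, giving 43% + 57% = 100%.
By sibling attribution (R2), Priya Leclerc is treated as also owning Dmitri Leclerc's interest in Slate Mining NL, giving 75% + 25% = 100%.
Chain via Beacon Pharma AG → Copperline Trust → Orion Textiles S.p.A. (R3): 100% × 19% × 57% × 34% = 3.6822% of Bluewater Holdings Ltd.
Chain via Slate Mining NL → Quarry Manufacturing Inc. → Talon Ventures LLC (R3): 100% × 66% × 45% × 39% = 11.583% of Bluewater Holdings Ltd.
Aggregating (R1): 3.6822% + 11.583% = 15.2652%.

15.2652%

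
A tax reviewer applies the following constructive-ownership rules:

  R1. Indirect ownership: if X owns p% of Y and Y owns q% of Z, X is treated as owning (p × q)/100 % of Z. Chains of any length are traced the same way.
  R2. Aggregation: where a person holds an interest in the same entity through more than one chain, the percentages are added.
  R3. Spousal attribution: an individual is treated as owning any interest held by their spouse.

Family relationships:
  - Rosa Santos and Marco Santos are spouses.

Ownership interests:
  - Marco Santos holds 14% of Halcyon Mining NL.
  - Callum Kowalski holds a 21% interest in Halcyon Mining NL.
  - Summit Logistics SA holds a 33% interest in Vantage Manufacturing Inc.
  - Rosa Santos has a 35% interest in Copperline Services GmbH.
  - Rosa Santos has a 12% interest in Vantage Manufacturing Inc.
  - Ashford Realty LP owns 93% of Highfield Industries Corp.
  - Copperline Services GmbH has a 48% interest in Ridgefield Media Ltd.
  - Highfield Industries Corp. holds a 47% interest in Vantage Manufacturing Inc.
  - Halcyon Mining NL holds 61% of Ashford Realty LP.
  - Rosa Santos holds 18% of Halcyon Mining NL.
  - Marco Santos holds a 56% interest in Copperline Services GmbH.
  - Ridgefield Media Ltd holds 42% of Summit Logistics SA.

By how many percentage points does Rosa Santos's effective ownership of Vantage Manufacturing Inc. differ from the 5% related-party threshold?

By spousal attribution (R3), Rosa Santos is treated as also owning Marco Santos's interest in Copperline Services GmbH, giving 35% + 56% = 91%.
By spousal attribution (R3), Rosa Santos is treated as also owning Marco Santos's interest in Halcyon Mining NL, giving 18% + 14% = 32%.
Chain via Copperline Services GmbH → Ridgefield Media Ltd → Summit Logistics SA (R1): 91% × 48% × 42% × 33% = 6.054048% of Vantage Manufacturing Inc.
Chain via Halcyon Mining NL → Ashford Realty LP → Highfield Industries Corp. (R1): 32% × 61% × 93% × 47% = 8.532192% of Vantage Manufacturing Inc.
Direct interest in Vantage Manufacturing Inc: 12%.
Aggregating (R2): 6.054048% + 8.532192% + 12% = 26.58624%.
26.58624% exceeds the 5% threshold by 21.58624 percentage points.

21.58624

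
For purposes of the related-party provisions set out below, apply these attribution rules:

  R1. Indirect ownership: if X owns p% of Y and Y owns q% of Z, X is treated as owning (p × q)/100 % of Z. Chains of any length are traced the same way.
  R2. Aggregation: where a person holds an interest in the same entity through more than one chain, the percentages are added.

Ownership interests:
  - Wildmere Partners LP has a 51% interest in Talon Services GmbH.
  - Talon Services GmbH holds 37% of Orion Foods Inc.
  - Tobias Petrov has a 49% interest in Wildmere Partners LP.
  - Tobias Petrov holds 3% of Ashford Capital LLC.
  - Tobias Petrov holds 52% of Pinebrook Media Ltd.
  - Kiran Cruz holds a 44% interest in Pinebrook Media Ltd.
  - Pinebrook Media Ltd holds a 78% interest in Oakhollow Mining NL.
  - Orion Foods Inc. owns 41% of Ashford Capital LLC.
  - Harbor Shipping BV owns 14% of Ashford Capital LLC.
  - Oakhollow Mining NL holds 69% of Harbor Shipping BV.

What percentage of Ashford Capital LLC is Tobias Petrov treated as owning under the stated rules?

10.709079%

Chain via Wildmere Partners LP → Talon Services GmbH → Orion Foods Inc. (R1): 49% × 51% × 37% × 41% = 3.790983% of Ashford Capital LLC.
Chain via Pinebrook Media Ltd → Oakhollow Mining NL → Harbor Shipping BV (R1): 52% × 78% × 69% × 14% = 3.918096% of Ashford Capital LLC.
Direct interest in Ashford Capital LLC: 3%.
Aggregating (R2): 3.790983% + 3.918096% + 3% = 10.709079%.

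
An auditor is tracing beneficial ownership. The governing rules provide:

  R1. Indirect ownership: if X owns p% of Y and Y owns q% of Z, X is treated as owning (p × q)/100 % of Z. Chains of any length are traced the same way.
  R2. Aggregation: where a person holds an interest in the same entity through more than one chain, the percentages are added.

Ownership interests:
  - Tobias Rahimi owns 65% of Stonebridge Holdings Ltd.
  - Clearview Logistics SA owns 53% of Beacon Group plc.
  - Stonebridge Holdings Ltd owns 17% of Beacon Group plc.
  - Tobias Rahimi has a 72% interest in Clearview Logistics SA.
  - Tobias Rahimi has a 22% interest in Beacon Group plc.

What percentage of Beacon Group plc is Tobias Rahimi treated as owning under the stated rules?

Chain via Stonebridge Holdings Ltd (R1): 65% × 17% = 11.05% of Beacon Group plc.
Chain via Clearview Logistics SA (R1): 72% × 53% = 38.16% of Beacon Group plc.
Direct interest in Beacon Group plc: 22%.
Aggregating (R2): 11.05% + 38.16% + 22% = 71.21%.

71.21%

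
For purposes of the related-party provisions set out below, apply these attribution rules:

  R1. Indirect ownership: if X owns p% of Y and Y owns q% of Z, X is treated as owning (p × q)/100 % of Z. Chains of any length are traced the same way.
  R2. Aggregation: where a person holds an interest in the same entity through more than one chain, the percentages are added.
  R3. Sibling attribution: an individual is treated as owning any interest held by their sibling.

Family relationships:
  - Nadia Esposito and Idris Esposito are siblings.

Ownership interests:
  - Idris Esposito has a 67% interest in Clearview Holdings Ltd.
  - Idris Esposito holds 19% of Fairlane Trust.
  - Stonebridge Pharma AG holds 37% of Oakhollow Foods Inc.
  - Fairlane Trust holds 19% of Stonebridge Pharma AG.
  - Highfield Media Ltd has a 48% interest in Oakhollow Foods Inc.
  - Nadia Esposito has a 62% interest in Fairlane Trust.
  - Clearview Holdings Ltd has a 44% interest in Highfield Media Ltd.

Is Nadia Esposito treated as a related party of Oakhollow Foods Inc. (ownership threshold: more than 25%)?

No

By sibling attribution (R3), Nadia Esposito is treated as also owning Idris Esposito's interest in Fairlane Trust, giving 62% + 19% = 81%.
By sibling attribution (R3), Nadia Esposito is treated as owning Idris Esposito's 67% interest in Clearview Holdings Ltd.
Chain via Fairlane Trust → Stonebridge Pharma AG (R1): 81% × 19% × 37% = 5.6943% of Oakhollow Foods Inc.
Chain via Clearview Holdings Ltd → Highfield Media Ltd (R1): 67% × 44% × 48% = 14.1504% of Oakhollow Foods Inc.
Aggregating (R2): 5.6943% + 14.1504% = 19.8447%.
19.8447% does not exceed the 25% threshold, so Nadia is not a related party to Oakhollow Foods Inc.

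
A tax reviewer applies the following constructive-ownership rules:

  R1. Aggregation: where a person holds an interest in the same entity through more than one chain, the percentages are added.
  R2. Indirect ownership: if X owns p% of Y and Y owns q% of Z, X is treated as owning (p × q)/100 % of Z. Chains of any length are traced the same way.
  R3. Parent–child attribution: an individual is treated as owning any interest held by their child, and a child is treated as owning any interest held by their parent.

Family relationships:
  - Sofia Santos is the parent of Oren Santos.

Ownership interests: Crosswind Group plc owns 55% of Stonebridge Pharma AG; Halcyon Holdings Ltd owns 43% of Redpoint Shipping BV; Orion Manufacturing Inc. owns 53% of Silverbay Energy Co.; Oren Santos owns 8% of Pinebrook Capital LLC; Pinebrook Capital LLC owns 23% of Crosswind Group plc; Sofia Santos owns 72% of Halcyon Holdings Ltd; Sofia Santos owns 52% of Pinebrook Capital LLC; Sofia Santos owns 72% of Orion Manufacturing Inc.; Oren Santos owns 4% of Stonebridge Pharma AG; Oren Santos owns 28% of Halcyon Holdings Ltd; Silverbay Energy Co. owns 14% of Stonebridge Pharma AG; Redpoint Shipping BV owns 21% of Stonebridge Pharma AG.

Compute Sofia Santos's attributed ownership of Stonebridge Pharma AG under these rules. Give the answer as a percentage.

25.9624%

By parent–child attribution (R3), Sofia Santos is treated as also owning Oren Santos's interest in Halcyon Holdings Ltd, giving 72% + 28% = 100%.
By parent–child attribution (R3), Sofia Santos is treated as also owning Oren Santos's interest in Pinebrook Capital LLC, giving 52% + 8% = 60%.
By parent–child attribution (R3), Sofia Santos is treated as owning Oren Santos's 4% interest in Stonebridge Pharma AG.
Chain via Halcyon Holdings Ltd → Redpoint Shipping BV (R2): 100% × 43% × 21% = 9.03% of Stonebridge Pharma AG.
Chain via Orion Manufacturing Inc. → Silverbay Energy Co. (R2): 72% × 53% × 14% = 5.3424% of Stonebridge Pharma AG.
Chain via Pinebrook Capital LLC → Crosswind Group plc (R2): 60% × 23% × 55% = 7.59% of Stonebridge Pharma AG.
Direct interest in Stonebridge Pharma AG: 4%.
Aggregating (R1): 9.03% + 5.3424% + 7.59% + 4% = 25.9624%.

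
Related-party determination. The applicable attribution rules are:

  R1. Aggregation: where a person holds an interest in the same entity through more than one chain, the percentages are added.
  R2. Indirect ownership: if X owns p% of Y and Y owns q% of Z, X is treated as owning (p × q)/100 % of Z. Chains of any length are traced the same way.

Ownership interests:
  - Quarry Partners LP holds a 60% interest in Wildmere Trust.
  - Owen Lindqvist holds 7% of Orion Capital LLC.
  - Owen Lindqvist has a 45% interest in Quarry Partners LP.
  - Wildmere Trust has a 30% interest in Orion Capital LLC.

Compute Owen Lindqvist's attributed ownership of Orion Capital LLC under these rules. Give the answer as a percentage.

15.1%

Chain via Quarry Partners LP → Wildmere Trust (R2): 45% × 60% × 30% = 8.1% of Orion Capital LLC.
Direct interest in Orion Capital LLC: 7%.
Aggregating (R1): 8.1% + 7% = 15.1%.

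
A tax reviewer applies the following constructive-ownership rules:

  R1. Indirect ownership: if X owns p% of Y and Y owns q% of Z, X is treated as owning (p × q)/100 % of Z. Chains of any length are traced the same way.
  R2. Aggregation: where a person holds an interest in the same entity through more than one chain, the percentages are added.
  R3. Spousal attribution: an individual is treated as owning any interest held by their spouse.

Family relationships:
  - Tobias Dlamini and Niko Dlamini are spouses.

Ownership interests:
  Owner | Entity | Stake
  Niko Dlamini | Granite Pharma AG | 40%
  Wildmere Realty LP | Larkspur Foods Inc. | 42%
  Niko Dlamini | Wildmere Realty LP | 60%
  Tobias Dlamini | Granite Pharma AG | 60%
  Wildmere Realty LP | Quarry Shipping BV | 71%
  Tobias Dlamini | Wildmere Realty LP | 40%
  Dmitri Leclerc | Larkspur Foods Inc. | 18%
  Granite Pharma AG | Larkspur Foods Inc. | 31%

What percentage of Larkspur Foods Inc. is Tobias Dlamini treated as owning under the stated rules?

73%

By spousal attribution (R3), Tobias Dlamini is treated as also owning Niko Dlamini's interest in Wildmere Realty LP, giving 40% + 60% = 100%.
By spousal attribution (R3), Tobias Dlamini is treated as also owning Niko Dlamini's interest in Granite Pharma AG, giving 60% + 40% = 100%.
Chain via Wildmere Realty LP (R1): 100% × 42% = 42% of Larkspur Foods Inc.
Chain via Granite Pharma AG (R1): 100% × 31% = 31% of Larkspur Foods Inc.
Aggregating (R2): 42% + 31% = 73%.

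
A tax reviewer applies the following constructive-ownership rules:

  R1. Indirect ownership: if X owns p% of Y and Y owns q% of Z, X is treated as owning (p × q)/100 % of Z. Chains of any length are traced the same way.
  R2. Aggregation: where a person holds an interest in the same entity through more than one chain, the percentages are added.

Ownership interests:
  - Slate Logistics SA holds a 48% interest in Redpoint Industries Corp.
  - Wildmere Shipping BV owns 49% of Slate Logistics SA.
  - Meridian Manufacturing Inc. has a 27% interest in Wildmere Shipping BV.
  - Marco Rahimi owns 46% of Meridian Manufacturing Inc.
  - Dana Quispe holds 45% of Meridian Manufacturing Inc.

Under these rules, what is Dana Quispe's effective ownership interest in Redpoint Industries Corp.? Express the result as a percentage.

2.85768%

Chain via Meridian Manufacturing Inc. → Wildmere Shipping BV → Slate Logistics SA (R1): 45% × 27% × 49% × 48% = 2.85768% of Redpoint Industries Corp.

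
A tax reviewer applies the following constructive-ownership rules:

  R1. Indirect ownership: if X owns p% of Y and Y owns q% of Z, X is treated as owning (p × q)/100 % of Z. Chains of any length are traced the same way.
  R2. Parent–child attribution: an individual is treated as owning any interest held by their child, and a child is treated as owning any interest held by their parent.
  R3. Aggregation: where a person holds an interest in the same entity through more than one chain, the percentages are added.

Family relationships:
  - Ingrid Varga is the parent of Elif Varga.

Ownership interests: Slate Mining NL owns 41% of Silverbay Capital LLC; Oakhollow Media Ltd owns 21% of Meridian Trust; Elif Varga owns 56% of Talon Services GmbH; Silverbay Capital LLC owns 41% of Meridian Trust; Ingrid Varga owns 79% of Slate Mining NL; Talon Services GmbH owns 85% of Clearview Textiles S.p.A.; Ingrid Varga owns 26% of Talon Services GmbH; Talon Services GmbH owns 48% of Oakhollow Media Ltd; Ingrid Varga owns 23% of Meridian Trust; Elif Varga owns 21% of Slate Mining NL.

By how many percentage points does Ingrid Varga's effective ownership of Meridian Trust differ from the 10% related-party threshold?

38.0756

By parent–child attribution (R2), Ingrid Varga is treated as also owning Elif Varga's interest in Talon Services GmbH, giving 26% + 56% = 82%.
By parent–child attribution (R2), Ingrid Varga is treated as also owning Elif Varga's interest in Slate Mining NL, giving 79% + 21% = 100%.
Chain via Talon Services GmbH → Oakhollow Media Ltd (R1): 82% × 48% × 21% = 8.2656% of Meridian Trust.
Chain via Slate Mining NL → Silverbay Capital LLC (R1): 100% × 41% × 41% = 16.81% of Meridian Trust.
Direct interest in Meridian Trust: 23%.
Aggregating (R3): 8.2656% + 16.81% + 23% = 48.0756%.
48.0756% exceeds the 10% threshold by 38.0756 percentage points.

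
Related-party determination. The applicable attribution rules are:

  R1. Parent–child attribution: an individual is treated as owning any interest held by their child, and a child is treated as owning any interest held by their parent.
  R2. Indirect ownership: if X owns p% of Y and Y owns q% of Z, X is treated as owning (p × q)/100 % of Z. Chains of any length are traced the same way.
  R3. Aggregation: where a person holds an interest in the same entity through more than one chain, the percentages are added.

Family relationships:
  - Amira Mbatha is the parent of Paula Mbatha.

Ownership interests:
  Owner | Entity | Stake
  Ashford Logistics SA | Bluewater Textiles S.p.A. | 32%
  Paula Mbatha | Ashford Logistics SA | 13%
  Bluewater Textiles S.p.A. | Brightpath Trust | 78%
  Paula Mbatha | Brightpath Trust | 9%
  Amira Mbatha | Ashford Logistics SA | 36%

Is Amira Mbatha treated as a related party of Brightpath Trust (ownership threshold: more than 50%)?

By parent–child attribution (R1), Amira Mbatha is treated as also owning Paula Mbatha's interest in Ashford Logistics SA, giving 36% + 13% = 49%.
By parent–child attribution (R1), Amira Mbatha is treated as owning Paula Mbatha's 9% interest in Brightpath Trust.
Chain via Ashford Logistics SA → Bluewater Textiles S.p.A. (R2): 49% × 32% × 78% = 12.2304% of Brightpath Trust.
Direct interest in Brightpath Trust: 9%.
Aggregating (R3): 12.2304% + 9% = 21.2304%.
21.2304% does not exceed the 50% threshold, so Amira is not a related party to Brightpath Trust.

No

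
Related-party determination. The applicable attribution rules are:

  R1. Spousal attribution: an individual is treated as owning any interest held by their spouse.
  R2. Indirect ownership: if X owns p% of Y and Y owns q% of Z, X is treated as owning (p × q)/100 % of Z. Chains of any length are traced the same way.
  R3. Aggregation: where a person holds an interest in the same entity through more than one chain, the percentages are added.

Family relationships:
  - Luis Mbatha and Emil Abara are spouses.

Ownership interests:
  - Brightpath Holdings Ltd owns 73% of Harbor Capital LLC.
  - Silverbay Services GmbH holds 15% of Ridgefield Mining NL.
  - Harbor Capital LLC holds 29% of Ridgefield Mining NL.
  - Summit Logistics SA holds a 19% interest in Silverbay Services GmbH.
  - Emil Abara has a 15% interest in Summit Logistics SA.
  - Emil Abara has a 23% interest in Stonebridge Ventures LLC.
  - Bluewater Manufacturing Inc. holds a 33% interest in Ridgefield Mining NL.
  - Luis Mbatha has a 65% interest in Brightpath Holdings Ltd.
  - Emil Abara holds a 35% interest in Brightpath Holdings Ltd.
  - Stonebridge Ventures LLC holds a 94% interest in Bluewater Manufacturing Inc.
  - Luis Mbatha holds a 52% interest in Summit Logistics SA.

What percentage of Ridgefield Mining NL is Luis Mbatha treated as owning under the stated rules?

By spousal attribution (R1), Luis Mbatha is treated as also owning Emil Abara's interest in Brightpath Holdings Ltd, giving 65% + 35% = 100%.
By spousal attribution (R1), Luis Mbatha is treated as also owning Emil Abara's interest in Summit Logistics SA, giving 52% + 15% = 67%.
By spousal attribution (R1), Luis Mbatha is treated as owning Emil Abara's 23% interest in Stonebridge Ventures LLC.
Chain via Brightpath Holdings Ltd → Harbor Capital LLC (R2): 100% × 73% × 29% = 21.17% of Ridgefield Mining NL.
Chain via Summit Logistics SA → Silverbay Services GmbH (R2): 67% × 19% × 15% = 1.9095% of Ridgefield Mining NL.
Chain via Stonebridge Ventures LLC → Bluewater Manufacturing Inc. (R2): 23% × 94% × 33% = 7.1346% of Ridgefield Mining NL.
Aggregating (R3): 21.17% + 1.9095% + 7.1346% = 30.2141%.

30.2141%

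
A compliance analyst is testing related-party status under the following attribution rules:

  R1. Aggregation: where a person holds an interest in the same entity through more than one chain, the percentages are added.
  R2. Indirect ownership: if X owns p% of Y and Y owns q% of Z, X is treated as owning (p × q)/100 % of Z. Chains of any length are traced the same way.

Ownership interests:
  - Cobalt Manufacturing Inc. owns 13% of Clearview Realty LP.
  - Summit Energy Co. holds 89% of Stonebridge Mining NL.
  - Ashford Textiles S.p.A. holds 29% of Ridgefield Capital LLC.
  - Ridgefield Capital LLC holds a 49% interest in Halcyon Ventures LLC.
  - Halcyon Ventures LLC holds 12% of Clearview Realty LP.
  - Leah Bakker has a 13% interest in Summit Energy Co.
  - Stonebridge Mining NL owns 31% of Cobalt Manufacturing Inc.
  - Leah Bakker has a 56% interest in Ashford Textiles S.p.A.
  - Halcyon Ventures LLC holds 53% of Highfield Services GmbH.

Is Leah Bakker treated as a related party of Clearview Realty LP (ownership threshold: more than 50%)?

Chain via Ashford Textiles S.p.A. → Ridgefield Capital LLC → Halcyon Ventures LLC (R2): 56% × 29% × 49% × 12% = 0.954912% of Clearview Realty LP.
Chain via Summit Energy Co. → Stonebridge Mining NL → Cobalt Manufacturing Inc. (R2): 13% × 89% × 31% × 13% = 0.466271% of Clearview Realty LP.
Aggregating (R1): 0.954912% + 0.466271% = 1.421183%.
1.421183% does not exceed the 50% threshold, so Leah is not a related party to Clearview Realty LP.

No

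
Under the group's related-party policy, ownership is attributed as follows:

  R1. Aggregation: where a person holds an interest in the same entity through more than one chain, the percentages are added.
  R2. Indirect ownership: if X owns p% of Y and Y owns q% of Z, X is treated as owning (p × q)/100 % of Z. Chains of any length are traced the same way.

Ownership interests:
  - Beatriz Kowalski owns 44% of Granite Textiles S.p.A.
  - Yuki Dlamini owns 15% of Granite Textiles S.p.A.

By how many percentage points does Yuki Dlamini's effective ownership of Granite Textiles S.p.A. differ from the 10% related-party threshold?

Direct interest in Granite Textiles S.p.A: 15%.
15% exceeds the 10% threshold by 5 percentage points.

5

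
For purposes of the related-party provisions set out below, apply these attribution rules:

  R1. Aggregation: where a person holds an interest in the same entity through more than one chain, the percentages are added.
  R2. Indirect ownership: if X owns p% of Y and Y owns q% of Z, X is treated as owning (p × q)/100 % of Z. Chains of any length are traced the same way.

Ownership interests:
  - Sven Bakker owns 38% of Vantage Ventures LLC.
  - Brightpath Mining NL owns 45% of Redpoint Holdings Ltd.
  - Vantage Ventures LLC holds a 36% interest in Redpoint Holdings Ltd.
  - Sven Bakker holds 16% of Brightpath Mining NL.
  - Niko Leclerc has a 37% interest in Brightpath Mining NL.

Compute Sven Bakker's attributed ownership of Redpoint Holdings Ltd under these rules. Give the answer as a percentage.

20.88%

Chain via Vantage Ventures LLC (R2): 38% × 36% = 13.68% of Redpoint Holdings Ltd.
Chain via Brightpath Mining NL (R2): 16% × 45% = 7.2% of Redpoint Holdings Ltd.
Aggregating (R1): 13.68% + 7.2% = 20.88%.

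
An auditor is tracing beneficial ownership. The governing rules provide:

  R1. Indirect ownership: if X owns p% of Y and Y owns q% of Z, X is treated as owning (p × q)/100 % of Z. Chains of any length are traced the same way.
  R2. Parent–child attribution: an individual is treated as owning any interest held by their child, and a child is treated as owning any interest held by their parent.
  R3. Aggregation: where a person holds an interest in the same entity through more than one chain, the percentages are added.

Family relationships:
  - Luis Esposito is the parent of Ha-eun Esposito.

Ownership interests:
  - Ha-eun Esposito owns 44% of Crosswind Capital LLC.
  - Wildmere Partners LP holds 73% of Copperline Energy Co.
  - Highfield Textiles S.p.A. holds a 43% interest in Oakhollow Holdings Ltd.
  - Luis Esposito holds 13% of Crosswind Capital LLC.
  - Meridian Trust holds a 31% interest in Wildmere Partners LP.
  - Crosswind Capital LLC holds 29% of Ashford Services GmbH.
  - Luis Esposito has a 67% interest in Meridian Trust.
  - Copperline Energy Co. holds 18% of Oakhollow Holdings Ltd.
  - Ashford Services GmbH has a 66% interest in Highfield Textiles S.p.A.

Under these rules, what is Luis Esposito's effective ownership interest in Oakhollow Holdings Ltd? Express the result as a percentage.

7.420392%

By parent–child attribution (R2), Luis Esposito is treated as also owning Ha-eun Esposito's interest in Crosswind Capital LLC, giving 13% + 44% = 57%.
Chain via Meridian Trust → Wildmere Partners LP → Copperline Energy Co. (R1): 67% × 31% × 73% × 18% = 2.729178% of Oakhollow Holdings Ltd.
Chain via Crosswind Capital LLC → Ashford Services GmbH → Highfield Textiles S.p.A. (R1): 57% × 29% × 66% × 43% = 4.691214% of Oakhollow Holdings Ltd.
Aggregating (R3): 2.729178% + 4.691214% = 7.420392%.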